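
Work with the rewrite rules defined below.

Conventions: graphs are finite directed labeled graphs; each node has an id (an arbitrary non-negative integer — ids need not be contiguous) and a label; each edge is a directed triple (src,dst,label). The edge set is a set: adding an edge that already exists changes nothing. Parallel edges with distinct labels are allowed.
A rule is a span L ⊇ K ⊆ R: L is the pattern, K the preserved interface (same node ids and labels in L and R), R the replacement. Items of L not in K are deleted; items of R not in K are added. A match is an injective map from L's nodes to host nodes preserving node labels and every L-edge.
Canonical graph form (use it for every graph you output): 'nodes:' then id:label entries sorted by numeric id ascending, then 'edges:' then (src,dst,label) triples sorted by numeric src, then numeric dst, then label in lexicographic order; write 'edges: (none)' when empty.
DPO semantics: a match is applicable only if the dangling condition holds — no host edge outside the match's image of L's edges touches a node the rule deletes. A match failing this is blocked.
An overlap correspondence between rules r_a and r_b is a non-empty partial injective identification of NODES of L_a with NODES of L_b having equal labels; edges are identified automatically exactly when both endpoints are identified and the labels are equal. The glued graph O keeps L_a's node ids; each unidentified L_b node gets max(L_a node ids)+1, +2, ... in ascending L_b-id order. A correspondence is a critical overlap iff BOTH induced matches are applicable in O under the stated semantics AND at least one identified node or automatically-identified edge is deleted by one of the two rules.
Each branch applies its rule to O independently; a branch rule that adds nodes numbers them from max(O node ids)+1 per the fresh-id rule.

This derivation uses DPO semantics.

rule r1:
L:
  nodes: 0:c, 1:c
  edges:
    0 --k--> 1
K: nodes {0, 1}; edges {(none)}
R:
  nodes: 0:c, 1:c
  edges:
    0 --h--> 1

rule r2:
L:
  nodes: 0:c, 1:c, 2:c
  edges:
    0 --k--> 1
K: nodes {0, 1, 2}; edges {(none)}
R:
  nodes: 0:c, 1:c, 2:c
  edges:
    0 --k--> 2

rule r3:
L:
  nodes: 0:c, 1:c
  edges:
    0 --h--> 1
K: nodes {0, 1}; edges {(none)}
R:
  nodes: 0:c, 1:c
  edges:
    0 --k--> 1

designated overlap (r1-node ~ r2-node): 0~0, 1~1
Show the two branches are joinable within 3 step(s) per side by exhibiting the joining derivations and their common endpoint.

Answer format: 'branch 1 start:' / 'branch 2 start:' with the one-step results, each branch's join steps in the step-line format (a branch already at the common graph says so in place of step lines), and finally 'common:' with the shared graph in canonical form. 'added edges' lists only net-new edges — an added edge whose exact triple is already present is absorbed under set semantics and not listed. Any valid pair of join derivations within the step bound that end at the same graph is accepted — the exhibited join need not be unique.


branch 1 start:
nodes: 0:c, 1:c, 2:c
edges: (0,1,h)
branch 2 start:
nodes: 0:c, 1:c, 2:c
edges: (0,2,k)
branch 1 step 1: rule r3; match: 0->0, 1->1; deleted nodes (none); deleted edges (0,1,h); added nodes (none); added edges (0,1,k); result: nodes: 0:c, 1:c, 2:c edges: (0,1,k)
branch 2 step 1: rule r2; match: 0->0, 1->2, 2->1; deleted nodes (none); deleted edges (0,2,k); added nodes (none); added edges (0,1,k); result: nodes: 0:c, 1:c, 2:c edges: (0,1,k)
common:
nodes: 0:c, 1:c, 2:c
edges: (0,1,k)


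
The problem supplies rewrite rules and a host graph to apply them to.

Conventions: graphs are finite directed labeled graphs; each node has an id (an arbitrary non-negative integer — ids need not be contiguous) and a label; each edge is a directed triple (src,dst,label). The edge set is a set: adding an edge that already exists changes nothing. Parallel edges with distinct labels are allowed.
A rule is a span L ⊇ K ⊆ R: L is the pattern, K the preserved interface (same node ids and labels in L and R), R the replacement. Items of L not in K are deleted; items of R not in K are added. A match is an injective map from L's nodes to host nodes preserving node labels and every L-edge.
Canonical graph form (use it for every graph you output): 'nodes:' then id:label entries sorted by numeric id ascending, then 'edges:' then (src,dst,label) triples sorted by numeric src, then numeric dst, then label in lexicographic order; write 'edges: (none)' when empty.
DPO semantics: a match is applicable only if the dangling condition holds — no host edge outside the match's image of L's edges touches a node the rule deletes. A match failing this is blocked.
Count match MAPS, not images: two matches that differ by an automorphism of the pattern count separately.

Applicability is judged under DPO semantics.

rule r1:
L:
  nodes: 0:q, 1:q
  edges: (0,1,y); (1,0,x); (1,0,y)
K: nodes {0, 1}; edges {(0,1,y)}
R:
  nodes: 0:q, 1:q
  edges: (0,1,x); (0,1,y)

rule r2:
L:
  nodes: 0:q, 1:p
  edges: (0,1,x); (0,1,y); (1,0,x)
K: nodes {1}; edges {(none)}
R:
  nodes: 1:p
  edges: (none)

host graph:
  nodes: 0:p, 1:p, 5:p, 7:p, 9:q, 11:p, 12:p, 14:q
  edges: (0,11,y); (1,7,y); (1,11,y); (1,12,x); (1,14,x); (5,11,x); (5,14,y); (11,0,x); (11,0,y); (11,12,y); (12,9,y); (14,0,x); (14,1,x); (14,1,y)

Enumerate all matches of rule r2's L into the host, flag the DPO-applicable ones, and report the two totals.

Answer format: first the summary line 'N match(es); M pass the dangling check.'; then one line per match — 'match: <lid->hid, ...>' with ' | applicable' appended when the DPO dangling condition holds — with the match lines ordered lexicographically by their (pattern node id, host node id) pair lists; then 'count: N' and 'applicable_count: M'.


1 match(es); 0 pass the dangling check.
match: 0->14, 1->1
count: 1
applicable_count: 0


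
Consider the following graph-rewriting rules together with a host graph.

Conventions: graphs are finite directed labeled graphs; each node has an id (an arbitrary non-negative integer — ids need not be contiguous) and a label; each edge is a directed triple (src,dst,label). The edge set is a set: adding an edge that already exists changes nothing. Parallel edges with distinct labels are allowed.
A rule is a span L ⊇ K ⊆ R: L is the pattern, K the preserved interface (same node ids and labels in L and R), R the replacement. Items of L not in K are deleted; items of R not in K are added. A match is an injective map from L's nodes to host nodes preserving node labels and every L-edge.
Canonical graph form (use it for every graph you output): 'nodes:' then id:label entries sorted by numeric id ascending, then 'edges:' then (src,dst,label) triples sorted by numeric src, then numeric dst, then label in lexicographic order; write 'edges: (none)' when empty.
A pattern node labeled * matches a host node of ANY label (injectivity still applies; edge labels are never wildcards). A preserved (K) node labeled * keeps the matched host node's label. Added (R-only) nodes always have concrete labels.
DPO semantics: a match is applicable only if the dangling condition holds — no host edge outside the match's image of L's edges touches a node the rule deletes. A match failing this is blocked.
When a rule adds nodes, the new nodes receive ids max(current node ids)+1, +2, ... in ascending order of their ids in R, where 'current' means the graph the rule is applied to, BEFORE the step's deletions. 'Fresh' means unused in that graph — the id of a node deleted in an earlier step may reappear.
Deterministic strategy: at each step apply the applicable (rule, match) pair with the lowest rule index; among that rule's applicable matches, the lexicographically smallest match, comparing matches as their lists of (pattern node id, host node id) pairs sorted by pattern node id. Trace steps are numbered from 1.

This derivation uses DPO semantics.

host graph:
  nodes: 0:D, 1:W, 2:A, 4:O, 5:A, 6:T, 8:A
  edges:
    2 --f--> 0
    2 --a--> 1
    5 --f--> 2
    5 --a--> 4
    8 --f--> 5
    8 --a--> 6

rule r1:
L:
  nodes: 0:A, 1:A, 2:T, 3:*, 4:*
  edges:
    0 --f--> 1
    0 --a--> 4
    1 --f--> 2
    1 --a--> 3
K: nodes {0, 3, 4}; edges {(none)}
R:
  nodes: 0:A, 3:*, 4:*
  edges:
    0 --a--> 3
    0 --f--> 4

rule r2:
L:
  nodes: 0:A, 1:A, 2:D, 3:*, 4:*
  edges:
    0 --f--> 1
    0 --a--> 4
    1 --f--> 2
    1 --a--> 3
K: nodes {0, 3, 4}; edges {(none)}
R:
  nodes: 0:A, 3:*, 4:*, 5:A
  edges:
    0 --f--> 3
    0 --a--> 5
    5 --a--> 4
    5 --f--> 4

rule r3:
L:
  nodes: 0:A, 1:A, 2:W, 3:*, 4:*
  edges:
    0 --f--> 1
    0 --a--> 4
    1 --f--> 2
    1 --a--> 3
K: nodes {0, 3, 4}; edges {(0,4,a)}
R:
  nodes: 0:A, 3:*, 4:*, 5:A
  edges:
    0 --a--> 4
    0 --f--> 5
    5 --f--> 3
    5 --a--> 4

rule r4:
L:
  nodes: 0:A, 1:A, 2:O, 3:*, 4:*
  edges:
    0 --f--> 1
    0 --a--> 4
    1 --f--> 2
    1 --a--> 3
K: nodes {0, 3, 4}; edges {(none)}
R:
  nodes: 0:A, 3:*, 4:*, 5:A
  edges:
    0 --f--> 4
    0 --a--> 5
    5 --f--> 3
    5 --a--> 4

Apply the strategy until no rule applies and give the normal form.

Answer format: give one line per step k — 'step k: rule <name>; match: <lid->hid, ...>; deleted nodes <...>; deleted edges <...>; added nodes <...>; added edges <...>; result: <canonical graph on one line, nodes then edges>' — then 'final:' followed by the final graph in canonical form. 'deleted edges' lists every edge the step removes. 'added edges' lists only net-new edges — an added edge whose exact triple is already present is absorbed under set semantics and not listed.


step 1: rule r2; match: 0->5, 1->2, 2->0, 3->1, 4->4; deleted nodes 0, 2; deleted edges (2,0,f); (2,1,a); (5,2,f); (5,4,a); added nodes 9; added edges (5,1,f); (5,9,a); (9,4,a); (9,4,f); result: nodes: 1:W, 4:O, 5:A, 6:T, 8:A, 9:A edges: (5,1,f); (5,9,a); (8,5,f); (8,6,a); (9,4,a); (9,4,f)
step 2: rule r3; match: 0->8, 1->5, 2->1, 3->9, 4->6; deleted nodes 1, 5; deleted edges (5,1,f); (5,9,a); (8,5,f); added nodes 10; added edges (8,10,f); (10,6,a); (10,9,f); result: nodes: 4:O, 6:T, 8:A, 9:A, 10:A edges: (8,6,a); (8,10,f); (9,4,a); (9,4,f); (10,6,a); (10,9,f)
final:
nodes: 4:O, 6:T, 8:A, 9:A, 10:A
edges: (8,6,a); (8,10,f); (9,4,a); (9,4,f); (10,6,a); (10,9,f)


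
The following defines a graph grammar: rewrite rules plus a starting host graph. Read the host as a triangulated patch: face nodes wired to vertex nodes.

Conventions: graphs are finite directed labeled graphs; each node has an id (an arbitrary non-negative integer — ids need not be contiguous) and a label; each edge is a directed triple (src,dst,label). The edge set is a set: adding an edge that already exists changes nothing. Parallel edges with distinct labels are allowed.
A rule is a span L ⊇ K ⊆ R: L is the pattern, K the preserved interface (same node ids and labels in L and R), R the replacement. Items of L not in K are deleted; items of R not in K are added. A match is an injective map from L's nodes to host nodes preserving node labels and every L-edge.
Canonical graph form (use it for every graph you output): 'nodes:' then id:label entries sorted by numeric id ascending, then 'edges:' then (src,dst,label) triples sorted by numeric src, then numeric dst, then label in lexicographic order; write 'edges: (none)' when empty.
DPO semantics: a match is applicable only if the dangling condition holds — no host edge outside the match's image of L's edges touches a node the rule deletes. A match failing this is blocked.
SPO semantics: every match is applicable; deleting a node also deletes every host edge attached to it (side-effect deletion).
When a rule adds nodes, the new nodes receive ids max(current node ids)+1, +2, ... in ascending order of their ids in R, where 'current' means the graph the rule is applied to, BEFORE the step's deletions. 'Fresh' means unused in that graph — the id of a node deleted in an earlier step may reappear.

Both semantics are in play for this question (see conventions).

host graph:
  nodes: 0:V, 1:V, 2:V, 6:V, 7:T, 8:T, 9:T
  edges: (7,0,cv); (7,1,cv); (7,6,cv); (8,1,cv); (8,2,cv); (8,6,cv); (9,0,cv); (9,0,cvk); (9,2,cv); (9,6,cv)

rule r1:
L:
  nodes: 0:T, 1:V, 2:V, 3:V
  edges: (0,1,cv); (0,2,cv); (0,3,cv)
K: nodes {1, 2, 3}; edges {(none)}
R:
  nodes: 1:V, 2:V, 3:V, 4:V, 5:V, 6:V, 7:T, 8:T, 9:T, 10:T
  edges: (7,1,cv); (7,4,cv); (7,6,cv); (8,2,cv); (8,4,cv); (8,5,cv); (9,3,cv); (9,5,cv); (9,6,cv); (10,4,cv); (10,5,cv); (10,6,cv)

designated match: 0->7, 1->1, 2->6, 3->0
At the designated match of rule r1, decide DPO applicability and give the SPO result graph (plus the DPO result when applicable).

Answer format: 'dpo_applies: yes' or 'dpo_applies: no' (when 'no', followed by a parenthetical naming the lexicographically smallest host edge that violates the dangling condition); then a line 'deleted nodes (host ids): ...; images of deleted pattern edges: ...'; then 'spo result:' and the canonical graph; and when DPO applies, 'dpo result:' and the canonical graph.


dpo_applies: yes
deleted nodes (host ids): 7; images of deleted pattern edges: (7,0,cv); (7,1,cv); (7,6,cv)
spo result:
nodes: 0:V, 1:V, 2:V, 6:V, 8:T, 9:T, 10:V, 11:V, 12:V, 13:T, 14:T, 15:T, 16:T
edges: (8,1,cv); (8,2,cv); (8,6,cv); (9,0,cv); (9,0,cvk); (9,2,cv); (9,6,cv); (13,1,cv); (13,10,cv); (13,12,cv); (14,6,cv); (14,10,cv); (14,11,cv); (15,0,cv); (15,11,cv); (15,12,cv); (16,10,cv); (16,11,cv); (16,12,cv)
dpo result:
nodes: 0:V, 1:V, 2:V, 6:V, 8:T, 9:T, 10:V, 11:V, 12:V, 13:T, 14:T, 15:T, 16:T
edges: (8,1,cv); (8,2,cv); (8,6,cv); (9,0,cv); (9,0,cvk); (9,2,cv); (9,6,cv); (13,1,cv); (13,10,cv); (13,12,cv); (14,6,cv); (14,10,cv); (14,11,cv); (15,0,cv); (15,11,cv); (15,12,cv); (16,10,cv); (16,11,cv); (16,12,cv)


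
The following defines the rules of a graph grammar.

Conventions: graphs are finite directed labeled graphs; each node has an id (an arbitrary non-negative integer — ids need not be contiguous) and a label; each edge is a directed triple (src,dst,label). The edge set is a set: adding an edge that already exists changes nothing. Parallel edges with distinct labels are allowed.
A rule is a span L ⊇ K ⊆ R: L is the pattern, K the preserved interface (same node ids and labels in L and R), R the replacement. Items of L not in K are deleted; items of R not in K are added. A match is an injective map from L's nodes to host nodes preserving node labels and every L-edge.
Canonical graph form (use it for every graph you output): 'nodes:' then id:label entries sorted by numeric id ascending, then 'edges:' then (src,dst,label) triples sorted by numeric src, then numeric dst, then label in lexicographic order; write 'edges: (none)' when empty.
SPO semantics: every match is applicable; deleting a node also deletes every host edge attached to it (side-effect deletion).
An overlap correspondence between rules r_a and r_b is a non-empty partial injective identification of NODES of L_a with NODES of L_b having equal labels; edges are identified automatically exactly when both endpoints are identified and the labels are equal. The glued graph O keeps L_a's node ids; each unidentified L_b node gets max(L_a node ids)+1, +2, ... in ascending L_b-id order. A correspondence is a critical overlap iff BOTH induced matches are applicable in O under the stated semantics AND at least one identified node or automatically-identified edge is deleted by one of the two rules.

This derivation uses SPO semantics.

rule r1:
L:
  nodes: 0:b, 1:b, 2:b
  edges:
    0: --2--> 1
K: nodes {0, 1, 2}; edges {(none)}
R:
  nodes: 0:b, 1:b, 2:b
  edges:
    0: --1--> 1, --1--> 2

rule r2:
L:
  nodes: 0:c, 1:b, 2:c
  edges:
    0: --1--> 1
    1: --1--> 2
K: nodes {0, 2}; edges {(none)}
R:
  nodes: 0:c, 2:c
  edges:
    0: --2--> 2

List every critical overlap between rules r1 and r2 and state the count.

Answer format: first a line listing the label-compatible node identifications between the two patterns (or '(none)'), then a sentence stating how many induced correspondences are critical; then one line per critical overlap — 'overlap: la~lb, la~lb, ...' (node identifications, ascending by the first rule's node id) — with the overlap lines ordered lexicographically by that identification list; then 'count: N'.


label-compatible node identifications between L(r1) and L(r2): 0~1, 1~1, 2~1
3 of the induced correspondences are critical overlaps of r1 and r2.
overlap: 0~1
overlap: 1~1
overlap: 2~1
count: 3


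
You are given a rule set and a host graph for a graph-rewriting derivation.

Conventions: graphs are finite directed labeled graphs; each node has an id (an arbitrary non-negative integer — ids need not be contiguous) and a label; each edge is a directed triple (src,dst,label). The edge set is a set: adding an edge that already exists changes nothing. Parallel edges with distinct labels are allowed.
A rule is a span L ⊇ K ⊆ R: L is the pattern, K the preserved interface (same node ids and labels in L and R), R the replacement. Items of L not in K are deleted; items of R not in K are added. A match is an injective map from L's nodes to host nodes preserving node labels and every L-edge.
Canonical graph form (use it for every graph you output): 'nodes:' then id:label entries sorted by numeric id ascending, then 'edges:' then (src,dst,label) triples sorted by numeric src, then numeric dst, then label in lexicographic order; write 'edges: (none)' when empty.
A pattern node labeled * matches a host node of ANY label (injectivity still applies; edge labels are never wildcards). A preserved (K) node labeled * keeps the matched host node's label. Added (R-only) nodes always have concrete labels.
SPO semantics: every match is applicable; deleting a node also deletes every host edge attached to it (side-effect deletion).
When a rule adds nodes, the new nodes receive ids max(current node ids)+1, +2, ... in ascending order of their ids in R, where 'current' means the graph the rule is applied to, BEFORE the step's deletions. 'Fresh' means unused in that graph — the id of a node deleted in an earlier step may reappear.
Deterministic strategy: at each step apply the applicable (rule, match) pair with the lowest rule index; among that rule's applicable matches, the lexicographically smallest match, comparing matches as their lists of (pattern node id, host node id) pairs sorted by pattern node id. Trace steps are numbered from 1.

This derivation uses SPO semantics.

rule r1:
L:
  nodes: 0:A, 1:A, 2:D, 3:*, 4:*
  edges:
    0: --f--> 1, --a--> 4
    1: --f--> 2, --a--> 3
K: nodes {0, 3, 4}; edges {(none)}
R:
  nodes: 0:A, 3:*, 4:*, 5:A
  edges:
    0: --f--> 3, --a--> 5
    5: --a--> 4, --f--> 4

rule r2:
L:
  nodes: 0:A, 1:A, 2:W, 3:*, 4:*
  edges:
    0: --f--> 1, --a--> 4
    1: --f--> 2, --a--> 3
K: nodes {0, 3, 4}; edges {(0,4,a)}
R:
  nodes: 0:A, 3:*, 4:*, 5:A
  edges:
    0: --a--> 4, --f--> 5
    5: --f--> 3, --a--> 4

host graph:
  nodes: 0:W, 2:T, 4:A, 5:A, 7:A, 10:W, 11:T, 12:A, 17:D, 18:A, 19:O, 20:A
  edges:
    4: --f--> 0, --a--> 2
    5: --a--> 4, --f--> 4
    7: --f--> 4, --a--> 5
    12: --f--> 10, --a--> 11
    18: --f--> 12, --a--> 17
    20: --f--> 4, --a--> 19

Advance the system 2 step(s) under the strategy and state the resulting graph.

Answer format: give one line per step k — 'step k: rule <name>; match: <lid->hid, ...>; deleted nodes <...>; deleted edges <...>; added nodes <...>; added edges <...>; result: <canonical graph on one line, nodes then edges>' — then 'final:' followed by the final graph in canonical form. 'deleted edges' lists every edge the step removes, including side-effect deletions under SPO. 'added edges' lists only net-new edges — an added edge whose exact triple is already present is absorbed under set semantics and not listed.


step 1: rule r2; match: 0->7, 1->4, 2->0, 3->2, 4->5; deleted nodes 0, 4; deleted edges (4,0,f); (4,2,a); (5,4,a); (5,4,f); (7,4,f); (20,4,f); added nodes 21; added edges (7,21,f); (21,2,f); (21,5,a); result: nodes: 2:T, 5:A, 7:A, 10:W, 11:T, 12:A, 17:D, 18:A, 19:O, 20:A, 21:A edges: (7,5,a); (7,21,f); (12,10,f); (12,11,a); (18,12,f); (18,17,a); (20,19,a); (21,2,f); (21,5,a)
step 2: rule r2; match: 0->18, 1->12, 2->10, 3->11, 4->17; deleted nodes 10, 12; deleted edges (12,10,f); (12,11,a); (18,12,f); added nodes 22; added edges (18,22,f); (22,11,f); (22,17,a); result: nodes: 2:T, 5:A, 7:A, 11:T, 17:D, 18:A, 19:O, 20:A, 21:A, 22:A edges: (7,5,a); (7,21,f); (18,17,a); (18,22,f); (20,19,a); (21,2,f); (21,5,a); (22,11,f); (22,17,a)
final:
nodes: 2:T, 5:A, 7:A, 11:T, 17:D, 18:A, 19:O, 20:A, 21:A, 22:A
edges: (7,5,a); (7,21,f); (18,17,a); (18,22,f); (20,19,a); (21,2,f); (21,5,a); (22,11,f); (22,17,a)


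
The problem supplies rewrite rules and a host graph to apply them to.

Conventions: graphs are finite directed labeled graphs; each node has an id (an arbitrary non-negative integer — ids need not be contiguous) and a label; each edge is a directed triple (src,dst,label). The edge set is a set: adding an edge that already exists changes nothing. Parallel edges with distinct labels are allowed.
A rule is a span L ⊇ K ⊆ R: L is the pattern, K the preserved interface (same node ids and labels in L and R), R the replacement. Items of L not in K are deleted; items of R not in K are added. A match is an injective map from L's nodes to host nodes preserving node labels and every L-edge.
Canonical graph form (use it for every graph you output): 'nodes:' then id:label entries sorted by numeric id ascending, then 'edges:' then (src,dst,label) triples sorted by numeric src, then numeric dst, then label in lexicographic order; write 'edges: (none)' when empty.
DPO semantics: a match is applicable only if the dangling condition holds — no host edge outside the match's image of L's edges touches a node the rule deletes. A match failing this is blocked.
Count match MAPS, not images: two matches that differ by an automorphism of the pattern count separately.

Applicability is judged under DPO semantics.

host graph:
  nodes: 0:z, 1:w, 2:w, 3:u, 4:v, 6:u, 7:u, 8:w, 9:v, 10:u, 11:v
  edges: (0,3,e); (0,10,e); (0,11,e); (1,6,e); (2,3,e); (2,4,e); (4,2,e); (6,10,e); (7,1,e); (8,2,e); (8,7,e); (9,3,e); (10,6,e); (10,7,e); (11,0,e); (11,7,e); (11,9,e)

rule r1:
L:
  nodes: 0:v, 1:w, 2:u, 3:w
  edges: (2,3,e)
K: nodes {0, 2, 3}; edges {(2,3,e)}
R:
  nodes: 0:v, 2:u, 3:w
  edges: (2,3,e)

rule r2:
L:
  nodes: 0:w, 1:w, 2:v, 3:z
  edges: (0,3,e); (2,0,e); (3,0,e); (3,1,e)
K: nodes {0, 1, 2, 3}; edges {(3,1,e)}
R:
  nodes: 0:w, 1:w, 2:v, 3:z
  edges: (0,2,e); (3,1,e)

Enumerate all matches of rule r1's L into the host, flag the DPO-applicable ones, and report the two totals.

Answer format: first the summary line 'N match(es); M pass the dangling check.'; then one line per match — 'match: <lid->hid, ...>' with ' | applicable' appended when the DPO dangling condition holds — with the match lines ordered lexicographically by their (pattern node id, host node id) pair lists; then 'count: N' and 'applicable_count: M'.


6 match(es); 0 pass the dangling check.
match: 0->4, 1->2, 2->7, 3->1
match: 0->4, 1->8, 2->7, 3->1
match: 0->9, 1->2, 2->7, 3->1
match: 0->9, 1->8, 2->7, 3->1
match: 0->11, 1->2, 2->7, 3->1
match: 0->11, 1->8, 2->7, 3->1
count: 6
applicable_count: 0


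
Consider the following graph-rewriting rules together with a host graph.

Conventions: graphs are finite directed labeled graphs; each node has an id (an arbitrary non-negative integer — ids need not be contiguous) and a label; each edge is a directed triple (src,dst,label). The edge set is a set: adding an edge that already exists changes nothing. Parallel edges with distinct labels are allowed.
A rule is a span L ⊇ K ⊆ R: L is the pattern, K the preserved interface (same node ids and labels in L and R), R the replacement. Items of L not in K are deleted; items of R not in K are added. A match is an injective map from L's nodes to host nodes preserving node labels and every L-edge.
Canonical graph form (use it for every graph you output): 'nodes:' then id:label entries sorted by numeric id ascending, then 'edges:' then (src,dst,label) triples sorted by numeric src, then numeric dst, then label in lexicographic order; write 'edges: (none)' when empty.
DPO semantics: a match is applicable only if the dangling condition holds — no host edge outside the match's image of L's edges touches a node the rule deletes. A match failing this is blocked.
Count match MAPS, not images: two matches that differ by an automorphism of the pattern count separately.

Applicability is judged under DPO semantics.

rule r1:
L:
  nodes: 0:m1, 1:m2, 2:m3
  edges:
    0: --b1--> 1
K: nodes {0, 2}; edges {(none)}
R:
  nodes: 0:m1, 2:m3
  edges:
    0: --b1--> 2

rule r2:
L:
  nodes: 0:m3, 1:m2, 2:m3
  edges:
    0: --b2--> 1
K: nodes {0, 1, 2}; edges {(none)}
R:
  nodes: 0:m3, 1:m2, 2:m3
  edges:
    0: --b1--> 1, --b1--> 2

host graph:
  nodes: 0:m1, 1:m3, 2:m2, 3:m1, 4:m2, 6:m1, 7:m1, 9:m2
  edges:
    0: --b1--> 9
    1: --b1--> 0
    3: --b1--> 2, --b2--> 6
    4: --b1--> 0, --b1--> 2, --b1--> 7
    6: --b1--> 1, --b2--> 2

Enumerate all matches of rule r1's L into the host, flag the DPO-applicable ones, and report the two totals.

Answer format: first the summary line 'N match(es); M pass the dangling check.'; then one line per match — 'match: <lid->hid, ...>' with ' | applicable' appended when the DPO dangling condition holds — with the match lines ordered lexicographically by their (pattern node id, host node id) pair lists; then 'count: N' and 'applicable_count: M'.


2 match(es); 1 pass the dangling check.
match: 0->0, 1->9, 2->1 | applicable
match: 0->3, 1->2, 2->1
count: 2
applicable_count: 1


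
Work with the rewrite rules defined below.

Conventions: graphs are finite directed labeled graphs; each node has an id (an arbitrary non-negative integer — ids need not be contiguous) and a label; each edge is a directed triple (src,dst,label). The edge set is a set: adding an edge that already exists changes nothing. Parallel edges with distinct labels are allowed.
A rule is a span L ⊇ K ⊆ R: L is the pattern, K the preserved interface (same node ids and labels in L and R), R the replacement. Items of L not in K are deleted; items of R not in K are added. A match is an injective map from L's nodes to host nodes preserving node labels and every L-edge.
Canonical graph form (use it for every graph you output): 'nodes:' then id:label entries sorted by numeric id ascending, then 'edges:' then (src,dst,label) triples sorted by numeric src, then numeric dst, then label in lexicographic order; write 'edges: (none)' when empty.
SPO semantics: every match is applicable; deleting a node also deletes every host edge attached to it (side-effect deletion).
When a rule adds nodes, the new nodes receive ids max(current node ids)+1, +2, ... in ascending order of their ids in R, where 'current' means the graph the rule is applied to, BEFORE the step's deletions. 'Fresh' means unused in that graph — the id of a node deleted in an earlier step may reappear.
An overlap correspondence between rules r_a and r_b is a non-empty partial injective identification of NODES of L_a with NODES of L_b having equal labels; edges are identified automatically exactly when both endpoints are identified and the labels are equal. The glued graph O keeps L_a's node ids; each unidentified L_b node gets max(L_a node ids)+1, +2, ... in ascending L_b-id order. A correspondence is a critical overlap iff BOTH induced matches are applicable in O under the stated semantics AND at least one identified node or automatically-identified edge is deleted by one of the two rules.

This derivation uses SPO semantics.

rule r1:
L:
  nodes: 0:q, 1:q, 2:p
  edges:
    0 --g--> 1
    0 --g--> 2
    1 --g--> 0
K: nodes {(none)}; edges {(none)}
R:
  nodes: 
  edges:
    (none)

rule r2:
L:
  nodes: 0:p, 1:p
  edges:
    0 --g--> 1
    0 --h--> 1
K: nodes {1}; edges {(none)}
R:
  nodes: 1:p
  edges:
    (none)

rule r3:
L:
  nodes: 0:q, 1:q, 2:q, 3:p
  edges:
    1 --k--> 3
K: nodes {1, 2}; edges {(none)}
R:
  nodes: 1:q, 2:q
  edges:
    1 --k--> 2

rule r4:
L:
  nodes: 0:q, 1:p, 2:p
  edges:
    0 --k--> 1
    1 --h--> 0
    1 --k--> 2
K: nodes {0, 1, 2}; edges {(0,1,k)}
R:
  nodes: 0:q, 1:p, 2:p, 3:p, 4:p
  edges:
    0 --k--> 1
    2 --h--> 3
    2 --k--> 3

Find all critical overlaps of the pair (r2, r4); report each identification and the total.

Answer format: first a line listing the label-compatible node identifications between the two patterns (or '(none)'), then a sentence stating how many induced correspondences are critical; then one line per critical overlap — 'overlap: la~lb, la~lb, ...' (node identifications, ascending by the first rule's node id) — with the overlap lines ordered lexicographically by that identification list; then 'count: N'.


label-compatible node identifications between L(r2) and L(r4): 0~1, 0~2, 1~1, 1~2
4 of the induced correspondences are critical overlaps of r2 and r4.
overlap: 0~1
overlap: 0~1, 1~2
overlap: 0~2
overlap: 0~2, 1~1
count: 4


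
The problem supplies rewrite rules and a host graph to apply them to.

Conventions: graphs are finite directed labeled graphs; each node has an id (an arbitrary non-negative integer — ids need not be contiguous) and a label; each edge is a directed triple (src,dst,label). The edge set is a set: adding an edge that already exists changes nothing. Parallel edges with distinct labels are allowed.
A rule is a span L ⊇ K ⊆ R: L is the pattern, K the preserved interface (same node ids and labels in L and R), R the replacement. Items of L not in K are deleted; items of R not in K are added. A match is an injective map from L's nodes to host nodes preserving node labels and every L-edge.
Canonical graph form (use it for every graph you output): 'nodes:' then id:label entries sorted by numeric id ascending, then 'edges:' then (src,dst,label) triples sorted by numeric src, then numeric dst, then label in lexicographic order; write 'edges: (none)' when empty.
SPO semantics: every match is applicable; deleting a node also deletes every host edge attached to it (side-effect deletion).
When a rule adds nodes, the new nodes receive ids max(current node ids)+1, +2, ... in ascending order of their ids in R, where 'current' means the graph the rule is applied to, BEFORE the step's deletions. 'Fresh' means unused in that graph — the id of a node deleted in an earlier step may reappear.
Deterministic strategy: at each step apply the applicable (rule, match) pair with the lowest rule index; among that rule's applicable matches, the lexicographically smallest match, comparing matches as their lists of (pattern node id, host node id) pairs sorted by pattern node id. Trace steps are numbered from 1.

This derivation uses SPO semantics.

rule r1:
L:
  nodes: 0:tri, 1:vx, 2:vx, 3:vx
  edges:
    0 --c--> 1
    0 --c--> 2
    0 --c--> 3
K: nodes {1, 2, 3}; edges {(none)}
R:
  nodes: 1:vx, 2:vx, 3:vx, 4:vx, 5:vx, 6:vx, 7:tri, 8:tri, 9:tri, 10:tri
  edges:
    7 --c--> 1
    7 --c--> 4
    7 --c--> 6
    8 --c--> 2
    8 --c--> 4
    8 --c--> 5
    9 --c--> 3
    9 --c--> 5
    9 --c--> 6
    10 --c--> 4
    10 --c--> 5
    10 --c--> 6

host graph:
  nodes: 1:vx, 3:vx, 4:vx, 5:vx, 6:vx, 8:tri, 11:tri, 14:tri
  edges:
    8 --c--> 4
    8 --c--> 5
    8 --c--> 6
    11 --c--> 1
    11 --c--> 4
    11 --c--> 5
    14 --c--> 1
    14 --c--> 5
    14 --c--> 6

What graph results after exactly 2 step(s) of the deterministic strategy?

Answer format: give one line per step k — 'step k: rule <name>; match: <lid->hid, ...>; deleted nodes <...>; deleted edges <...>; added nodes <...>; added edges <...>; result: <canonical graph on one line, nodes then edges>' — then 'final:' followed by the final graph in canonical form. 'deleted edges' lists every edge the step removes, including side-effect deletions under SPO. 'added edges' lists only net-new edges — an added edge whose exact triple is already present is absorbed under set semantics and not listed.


step 1: rule r1; match: 0->8, 1->4, 2->5, 3->6; deleted nodes 8; deleted edges (8,4,c); (8,5,c); (8,6,c); added nodes 15, 16, 17, 18, 19, 20, 21; added edges (18,4,c); (18,15,c); (18,17,c); (19,5,c); (19,15,c); (19,16,c); (20,6,c); (20,16,c); (20,17,c); (21,15,c); (21,16,c); (21,17,c); result: nodes: 1:vx, 3:vx, 4:vx, 5:vx, 6:vx, 11:tri, 14:tri, 15:vx, 16:vx, 17:vx, 18:tri, 19:tri, 20:tri, 21:tri edges: (11,1,c); (11,4,c); (11,5,c); (14,1,c); (14,5,c); (14,6,c); (18,4,c); (18,15,c); (18,17,c); (19,5,c); (19,15,c); (19,16,c); (20,6,c); (20,16,c); (20,17,c); (21,15,c); (21,16,c); (21,17,c)
step 2: rule r1; match: 0->11, 1->1, 2->4, 3->5; deleted nodes 11; deleted edges (11,1,c); (11,4,c); (11,5,c); added nodes 22, 23, 24, 25, 26, 27, 28; added edges (25,1,c); (25,22,c); (25,24,c); (26,4,c); (26,22,c); (26,23,c); (27,5,c); (27,23,c); (27,24,c); (28,22,c); (28,23,c); (28,24,c); result: nodes: 1:vx, 3:vx, 4:vx, 5:vx, 6:vx, 14:tri, 15:vx, 16:vx, 17:vx, 18:tri, 19:tri, 20:tri, 21:tri, 22:vx, 23:vx, 24:vx, 25:tri, 26:tri, 27:tri, 28:tri edges: (14,1,c); (14,5,c); (14,6,c); (18,4,c); (18,15,c); (18,17,c); (19,5,c); (19,15,c); (19,16,c); (20,6,c); (20,16,c); (20,17,c); (21,15,c); (21,16,c); (21,17,c); (25,1,c); (25,22,c); (25,24,c); (26,4,c); (26,22,c); (26,23,c); (27,5,c); (27,23,c); (27,24,c); (28,22,c); (28,23,c); (28,24,c)
final:
nodes: 1:vx, 3:vx, 4:vx, 5:vx, 6:vx, 14:tri, 15:vx, 16:vx, 17:vx, 18:tri, 19:tri, 20:tri, 21:tri, 22:vx, 23:vx, 24:vx, 25:tri, 26:tri, 27:tri, 28:tri
edges: (14,1,c); (14,5,c); (14,6,c); (18,4,c); (18,15,c); (18,17,c); (19,5,c); (19,15,c); (19,16,c); (20,6,c); (20,16,c); (20,17,c); (21,15,c); (21,16,c); (21,17,c); (25,1,c); (25,22,c); (25,24,c); (26,4,c); (26,22,c); (26,23,c); (27,5,c); (27,23,c); (27,24,c); (28,22,c); (28,23,c); (28,24,c)


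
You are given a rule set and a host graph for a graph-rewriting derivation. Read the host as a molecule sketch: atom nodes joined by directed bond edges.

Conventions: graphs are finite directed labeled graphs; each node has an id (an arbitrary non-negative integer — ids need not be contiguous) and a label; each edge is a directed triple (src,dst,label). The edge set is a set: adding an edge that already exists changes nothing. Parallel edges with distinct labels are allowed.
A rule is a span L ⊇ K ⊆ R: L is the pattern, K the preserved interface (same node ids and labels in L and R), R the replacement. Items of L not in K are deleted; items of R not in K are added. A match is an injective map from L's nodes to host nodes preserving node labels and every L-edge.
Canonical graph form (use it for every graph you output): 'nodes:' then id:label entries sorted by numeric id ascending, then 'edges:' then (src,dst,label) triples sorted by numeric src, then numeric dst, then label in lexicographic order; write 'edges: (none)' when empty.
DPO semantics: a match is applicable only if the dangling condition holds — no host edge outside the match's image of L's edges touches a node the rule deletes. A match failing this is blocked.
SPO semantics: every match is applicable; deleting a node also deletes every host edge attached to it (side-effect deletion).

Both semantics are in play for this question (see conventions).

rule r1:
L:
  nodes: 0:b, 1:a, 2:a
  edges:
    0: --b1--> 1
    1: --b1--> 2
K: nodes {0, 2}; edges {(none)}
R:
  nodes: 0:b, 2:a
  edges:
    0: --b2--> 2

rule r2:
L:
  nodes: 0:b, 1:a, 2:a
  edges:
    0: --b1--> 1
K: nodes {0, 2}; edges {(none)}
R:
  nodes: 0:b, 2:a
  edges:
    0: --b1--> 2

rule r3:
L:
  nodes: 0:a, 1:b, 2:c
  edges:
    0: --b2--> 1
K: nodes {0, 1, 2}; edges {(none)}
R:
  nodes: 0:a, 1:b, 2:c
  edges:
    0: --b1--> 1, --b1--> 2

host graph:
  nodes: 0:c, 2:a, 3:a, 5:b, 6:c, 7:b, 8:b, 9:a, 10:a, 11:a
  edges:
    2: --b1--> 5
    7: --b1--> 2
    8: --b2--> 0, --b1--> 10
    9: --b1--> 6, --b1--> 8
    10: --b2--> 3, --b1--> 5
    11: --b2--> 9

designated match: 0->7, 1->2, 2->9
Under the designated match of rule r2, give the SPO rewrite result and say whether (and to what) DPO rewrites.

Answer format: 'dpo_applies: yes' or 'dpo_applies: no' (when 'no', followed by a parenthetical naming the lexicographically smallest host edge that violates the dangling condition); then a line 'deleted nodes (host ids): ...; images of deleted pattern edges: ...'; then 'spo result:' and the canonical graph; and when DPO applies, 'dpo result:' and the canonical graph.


dpo_applies: no
(the rule deletes node 2, which keeps host edge (2,5,b1) outside the match image — the dangling condition fails, DPO blocks; SPO proceeds and side-deletes such edges)
deleted nodes (host ids): 2; images of deleted pattern edges: (7,2,b1)
spo result:
nodes: 0:c, 3:a, 5:b, 6:c, 7:b, 8:b, 9:a, 10:a, 11:a
edges: (7,9,b1); (8,0,b2); (8,10,b1); (9,6,b1); (9,8,b1); (10,3,b2); (10,5,b1); (11,9,b2)


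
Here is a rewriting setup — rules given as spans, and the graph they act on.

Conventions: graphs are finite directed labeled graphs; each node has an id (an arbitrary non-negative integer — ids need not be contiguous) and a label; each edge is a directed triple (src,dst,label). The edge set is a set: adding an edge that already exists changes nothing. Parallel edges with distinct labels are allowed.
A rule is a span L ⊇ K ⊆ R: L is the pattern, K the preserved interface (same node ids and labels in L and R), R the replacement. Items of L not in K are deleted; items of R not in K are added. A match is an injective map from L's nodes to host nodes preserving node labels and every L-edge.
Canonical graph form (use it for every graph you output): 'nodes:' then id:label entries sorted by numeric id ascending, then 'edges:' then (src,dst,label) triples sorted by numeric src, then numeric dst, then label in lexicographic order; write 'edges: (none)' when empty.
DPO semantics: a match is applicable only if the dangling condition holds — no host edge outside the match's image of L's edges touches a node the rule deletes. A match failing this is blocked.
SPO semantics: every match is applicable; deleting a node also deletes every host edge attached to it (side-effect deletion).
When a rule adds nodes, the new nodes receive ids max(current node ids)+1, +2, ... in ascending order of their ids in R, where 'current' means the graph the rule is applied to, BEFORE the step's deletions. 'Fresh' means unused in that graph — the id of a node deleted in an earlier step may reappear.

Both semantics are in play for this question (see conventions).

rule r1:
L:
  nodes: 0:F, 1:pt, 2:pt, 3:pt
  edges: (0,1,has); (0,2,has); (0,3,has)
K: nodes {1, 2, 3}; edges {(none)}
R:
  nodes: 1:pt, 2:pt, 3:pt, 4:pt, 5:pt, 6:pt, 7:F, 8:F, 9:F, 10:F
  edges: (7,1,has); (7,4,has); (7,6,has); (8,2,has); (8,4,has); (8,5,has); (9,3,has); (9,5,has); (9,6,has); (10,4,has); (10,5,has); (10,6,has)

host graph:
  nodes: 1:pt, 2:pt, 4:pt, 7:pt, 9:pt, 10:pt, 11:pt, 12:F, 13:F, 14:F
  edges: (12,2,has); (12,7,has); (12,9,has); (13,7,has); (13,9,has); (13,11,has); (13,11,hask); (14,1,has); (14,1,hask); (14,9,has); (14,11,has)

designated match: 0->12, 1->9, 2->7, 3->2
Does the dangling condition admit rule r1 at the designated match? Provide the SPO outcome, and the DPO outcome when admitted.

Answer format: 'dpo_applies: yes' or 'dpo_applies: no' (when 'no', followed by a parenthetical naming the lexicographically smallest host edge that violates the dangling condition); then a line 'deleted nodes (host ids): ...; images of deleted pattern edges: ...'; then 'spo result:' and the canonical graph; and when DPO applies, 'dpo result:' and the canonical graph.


dpo_applies: yes
deleted nodes (host ids): 12; images of deleted pattern edges: (12,2,has); (12,7,has); (12,9,has)
spo result:
nodes: 1:pt, 2:pt, 4:pt, 7:pt, 9:pt, 10:pt, 11:pt, 13:F, 14:F, 15:pt, 16:pt, 17:pt, 18:F, 19:F, 20:F, 21:F
edges: (13,7,has); (13,9,has); (13,11,has); (13,11,hask); (14,1,has); (14,1,hask); (14,9,has); (14,11,has); (18,9,has); (18,15,has); (18,17,has); (19,7,has); (19,15,has); (19,16,has); (20,2,has); (20,16,has); (20,17,has); (21,15,has); (21,16,has); (21,17,has)
dpo result:
nodes: 1:pt, 2:pt, 4:pt, 7:pt, 9:pt, 10:pt, 11:pt, 13:F, 14:F, 15:pt, 16:pt, 17:pt, 18:F, 19:F, 20:F, 21:F
edges: (13,7,has); (13,9,has); (13,11,has); (13,11,hask); (14,1,has); (14,1,hask); (14,9,has); (14,11,has); (18,9,has); (18,15,has); (18,17,has); (19,7,has); (19,15,has); (19,16,has); (20,2,has); (20,16,has); (20,17,has); (21,15,has); (21,16,has); (21,17,has)


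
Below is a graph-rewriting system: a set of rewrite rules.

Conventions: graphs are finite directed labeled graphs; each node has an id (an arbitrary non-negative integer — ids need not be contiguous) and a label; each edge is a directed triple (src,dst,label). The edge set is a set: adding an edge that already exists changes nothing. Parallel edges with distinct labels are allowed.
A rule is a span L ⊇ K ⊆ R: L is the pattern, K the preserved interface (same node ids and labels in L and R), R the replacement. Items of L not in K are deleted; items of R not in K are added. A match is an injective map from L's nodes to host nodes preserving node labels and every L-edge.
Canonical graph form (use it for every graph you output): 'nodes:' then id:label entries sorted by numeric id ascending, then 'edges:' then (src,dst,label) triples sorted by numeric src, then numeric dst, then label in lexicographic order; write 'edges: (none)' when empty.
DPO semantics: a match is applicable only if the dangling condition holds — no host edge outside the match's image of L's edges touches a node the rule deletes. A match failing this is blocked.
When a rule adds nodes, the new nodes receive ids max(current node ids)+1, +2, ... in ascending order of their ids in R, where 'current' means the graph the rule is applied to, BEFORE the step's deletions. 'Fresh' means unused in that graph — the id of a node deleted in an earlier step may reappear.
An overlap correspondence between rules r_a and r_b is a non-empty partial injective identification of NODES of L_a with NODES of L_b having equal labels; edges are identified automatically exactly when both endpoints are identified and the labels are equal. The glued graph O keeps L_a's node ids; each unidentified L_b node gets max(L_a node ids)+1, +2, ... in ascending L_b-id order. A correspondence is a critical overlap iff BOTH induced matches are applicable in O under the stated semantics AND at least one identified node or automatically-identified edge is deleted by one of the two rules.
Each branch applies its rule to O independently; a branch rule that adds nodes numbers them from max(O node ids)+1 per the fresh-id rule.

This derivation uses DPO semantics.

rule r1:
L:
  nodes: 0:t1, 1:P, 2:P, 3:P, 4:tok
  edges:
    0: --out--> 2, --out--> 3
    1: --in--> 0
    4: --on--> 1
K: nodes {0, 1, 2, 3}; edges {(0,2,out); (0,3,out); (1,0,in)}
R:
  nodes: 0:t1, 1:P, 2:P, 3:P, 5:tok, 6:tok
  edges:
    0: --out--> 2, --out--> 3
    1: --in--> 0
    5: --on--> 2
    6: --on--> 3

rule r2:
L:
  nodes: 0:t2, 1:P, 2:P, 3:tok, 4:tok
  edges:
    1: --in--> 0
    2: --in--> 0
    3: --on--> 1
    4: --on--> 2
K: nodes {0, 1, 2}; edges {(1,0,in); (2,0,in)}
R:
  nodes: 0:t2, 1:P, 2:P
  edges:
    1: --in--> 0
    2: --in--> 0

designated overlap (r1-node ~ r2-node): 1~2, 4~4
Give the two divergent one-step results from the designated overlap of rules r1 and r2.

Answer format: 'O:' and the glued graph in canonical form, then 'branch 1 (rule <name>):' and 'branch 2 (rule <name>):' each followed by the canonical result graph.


O:
nodes: 0:t1, 1:P, 2:P, 3:P, 4:tok, 5:t2, 6:P, 7:tok
edges: (0,2,out); (0,3,out); (1,0,in); (1,5,in); (4,1,on); (6,5,in); (7,6,on)
branch 1 (rule r1):
nodes: 0:t1, 1:P, 2:P, 3:P, 5:t2, 6:P, 7:tok, 8:tok, 9:tok
edges: (0,2,out); (0,3,out); (1,0,in); (1,5,in); (6,5,in); (7,6,on); (8,2,on); (9,3,on)
branch 2 (rule r2):
nodes: 0:t1, 1:P, 2:P, 3:P, 5:t2, 6:P
edges: (0,2,out); (0,3,out); (1,0,in); (1,5,in); (6,5,in)
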